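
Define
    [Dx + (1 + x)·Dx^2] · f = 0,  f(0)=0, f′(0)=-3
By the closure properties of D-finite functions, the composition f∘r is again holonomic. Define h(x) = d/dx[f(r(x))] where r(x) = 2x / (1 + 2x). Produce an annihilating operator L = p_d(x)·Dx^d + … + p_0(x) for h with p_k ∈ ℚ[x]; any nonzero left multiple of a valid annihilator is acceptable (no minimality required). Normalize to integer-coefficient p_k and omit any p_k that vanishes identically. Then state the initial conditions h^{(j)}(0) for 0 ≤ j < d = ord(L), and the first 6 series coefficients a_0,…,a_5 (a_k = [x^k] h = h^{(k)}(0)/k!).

L = (6 + 16·x) + (1 + 6·x + 8·x^2)·Dx  (order 1).
h: a_k = -6, 36, -168, 720, -2976, 12096, …
ICs: h(0) = -6.

f: a_k = 0, -3, 3/2, -1, 3/4, -3/5, …
h₀=f(r): pull back L_f along r ⇒ L₀.
h=h₀': d/dx-closure on L₀ ⇒ L.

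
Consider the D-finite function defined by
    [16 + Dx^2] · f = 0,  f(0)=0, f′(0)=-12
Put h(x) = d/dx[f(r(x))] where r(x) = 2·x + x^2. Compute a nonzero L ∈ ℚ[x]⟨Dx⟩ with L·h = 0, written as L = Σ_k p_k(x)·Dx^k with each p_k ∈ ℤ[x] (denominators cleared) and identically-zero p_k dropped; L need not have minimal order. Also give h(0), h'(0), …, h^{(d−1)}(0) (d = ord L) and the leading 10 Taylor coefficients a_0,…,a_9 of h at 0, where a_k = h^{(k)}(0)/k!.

f: a_k = 0, -12, 0, 32, 0, -128/5, 0, 1024/105, 0, -2048/945, …
f∘r: x↦r, Dx↦Dx/r' in L_f ⇒ L₀.
h₀' ⇒ L via d/dx closure of L₀.
L = (67 + 256·x + 384·x^2 + 256·x^3 + 64·x^4) + (-3 - 3·x)·Dx + (1 + 2·x + x^2)·Dx^2  (order 2).
h: a_k = -24, -24, 768, 1536, -3136, -12096, -83968/15, 401408/15, 4902656/105, 30976/7, …
ICs: h(0) = -24, h′(0) = -24.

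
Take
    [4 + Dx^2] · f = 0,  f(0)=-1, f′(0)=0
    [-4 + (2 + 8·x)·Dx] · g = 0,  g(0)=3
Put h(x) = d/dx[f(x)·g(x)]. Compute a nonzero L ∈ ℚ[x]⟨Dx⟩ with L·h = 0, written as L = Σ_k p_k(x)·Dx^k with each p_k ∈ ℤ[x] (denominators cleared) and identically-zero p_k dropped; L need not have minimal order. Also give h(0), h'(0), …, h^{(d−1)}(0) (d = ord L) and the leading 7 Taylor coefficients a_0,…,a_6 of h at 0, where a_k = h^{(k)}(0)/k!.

f: a_k = -1, 0, 2, 0, -2/3, 0, 4/45, …
g: a_k = 3, 6, -6, 12, -30, 84, -252, …
f·g: L₀ = L_f ⊗_s L_g, ord ≤ 2·1.
Derive L from L₀ (diff closure).
L = (8 + 96·x + 256·x^2 + 256·x^3 + 256·x^4) + (2 - 48·x^2 - 64·x^3)·Dx + (1 + 10·x + 36·x^2 + 64·x^3 + 64·x^4)·Dx^2  (order 2).
h: a_k = -6, 24, 0, 64, -320, 5888/5, -66304/15, …
ICs: h(0) = -6, h′(0) = 24.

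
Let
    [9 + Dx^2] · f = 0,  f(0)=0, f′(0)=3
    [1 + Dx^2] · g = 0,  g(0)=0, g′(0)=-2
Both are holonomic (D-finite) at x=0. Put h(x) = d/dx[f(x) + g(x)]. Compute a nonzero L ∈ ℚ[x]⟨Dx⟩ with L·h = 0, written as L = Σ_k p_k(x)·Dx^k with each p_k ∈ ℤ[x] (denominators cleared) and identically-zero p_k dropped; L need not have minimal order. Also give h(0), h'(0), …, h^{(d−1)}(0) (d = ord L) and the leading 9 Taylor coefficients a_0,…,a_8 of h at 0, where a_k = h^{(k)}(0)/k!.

f: a_k = 0, 3, 0, -9/2, 0, 81/40, 0, -243/560, 0, …
g: a_k = 0, -2, 0, 1/3, 0, -1/60, 0, 1/2520, 0, …
f+g: L₀ = lclm(L_f,L_g), ord ≤ 2+2.
h₀' ⇒ L via d/dx closure of L₀.
L = 9 + 10·Dx^2 + Dx^4  (order 4).
h: a_k = 1, 0, -25/2, 0, 241/24, 0, -437/144, 0, 19681/40320, …
ICs: h(0) = 1, h′(0) = 0, h′′(0) = -25, h′′′(0) = 0.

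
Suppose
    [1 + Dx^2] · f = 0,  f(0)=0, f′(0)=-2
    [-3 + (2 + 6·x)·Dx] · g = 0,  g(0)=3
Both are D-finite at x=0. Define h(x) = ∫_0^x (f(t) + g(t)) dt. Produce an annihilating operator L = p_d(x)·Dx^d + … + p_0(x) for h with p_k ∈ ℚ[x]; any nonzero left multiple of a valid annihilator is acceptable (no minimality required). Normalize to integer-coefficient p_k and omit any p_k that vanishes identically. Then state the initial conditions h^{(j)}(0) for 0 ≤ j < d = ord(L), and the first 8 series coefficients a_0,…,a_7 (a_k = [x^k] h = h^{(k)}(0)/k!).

L = (-93 - 72·x - 108·x^2)·Dx + (-10 + 18·x + 216·x^2 + 216·x^3)·Dx^2 + (-93 - 72·x - 108·x^2)·Dx^3 + (-10 + 18·x + 216·x^2 + 216·x^3)·Dx^4  (order 4).
h: a_k = 0, 3, 5/4, -9/8, 259/192, -243/128, 76481/23040, -6561/1024, …
ICs: h(0) = 0, h′(0) = 3, h′′(0) = 5/2, h′′′(0) = -27/4.

f: a_k = 0, -2, 0, 1/3, 0, -1/60, 0, 1/2520, …
g: a_k = 3, 9/2, -27/8, 81/16, -1215/128, 5103/256, -45927/1024, 216513/2048, …
f+g: L₀ = lclm(L_f,L_g), ord ≤ 2+1.
∫: right-multiply L₀ by Dx.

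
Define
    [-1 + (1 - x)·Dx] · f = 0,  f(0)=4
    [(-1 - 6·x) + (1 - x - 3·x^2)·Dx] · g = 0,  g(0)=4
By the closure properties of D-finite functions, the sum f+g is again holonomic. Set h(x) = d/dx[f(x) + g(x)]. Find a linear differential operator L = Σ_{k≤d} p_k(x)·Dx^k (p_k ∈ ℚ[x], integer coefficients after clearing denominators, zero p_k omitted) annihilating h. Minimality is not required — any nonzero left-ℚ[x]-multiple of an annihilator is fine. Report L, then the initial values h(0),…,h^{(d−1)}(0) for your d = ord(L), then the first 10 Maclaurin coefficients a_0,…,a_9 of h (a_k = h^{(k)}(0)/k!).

L = (-6 - 72·x - 216·x^3 + 54·x^4) + (6 + 30·x - 18·x^2 + 72·x^3 - 207·x^4 + 54·x^5)·Dx + (-1 + 2·x - 7·x^2 + 18·x^3 + 12·x^4 - 33·x^5 + 9·x^6)·Dx^2  (order 2).
h: a_k = 8, 40, 96, 320, 820, 2352, 6104, 16288, 41760, 107360, …
ICs: h(0) = 8, h′(0) = 40.

f: a_k = 4, 4, 4, 4, 4, 4, 4, 4, 4, 4, …
g: a_k = 4, 4, 16, 28, 76, 160, 388, 868, 2032, 4636, …
h₀=f+g: left-lcm gives L₀, ord ≤ 2.
Differentiate: ansatz ord ≤ ord L₀ ⇒ L.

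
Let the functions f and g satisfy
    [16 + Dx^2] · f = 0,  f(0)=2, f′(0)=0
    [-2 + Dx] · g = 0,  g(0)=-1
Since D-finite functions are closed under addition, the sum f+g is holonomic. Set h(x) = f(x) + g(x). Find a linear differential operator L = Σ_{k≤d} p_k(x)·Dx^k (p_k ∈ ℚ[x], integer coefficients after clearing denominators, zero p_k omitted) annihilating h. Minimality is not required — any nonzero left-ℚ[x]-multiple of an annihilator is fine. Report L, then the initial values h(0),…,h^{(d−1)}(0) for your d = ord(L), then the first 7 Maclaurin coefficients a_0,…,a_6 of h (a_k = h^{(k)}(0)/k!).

L = -32 + 16·Dx - 2·Dx^2 + Dx^3  (order 3).
h: a_k = 1, -2, -18, -4/3, 62/3, -4/15, -172/15, …
ICs: h(0) = 1, h′(0) = -2, h′′(0) = -36.

f: a_k = 2, 0, -16, 0, 64/3, 0, -512/45, …
g: a_k = -1, -2, -2, -4/3, -2/3, -4/15, -4/45, …
L₀ := lclm(L_f,L_g); ord L₀ ≤ 2+1.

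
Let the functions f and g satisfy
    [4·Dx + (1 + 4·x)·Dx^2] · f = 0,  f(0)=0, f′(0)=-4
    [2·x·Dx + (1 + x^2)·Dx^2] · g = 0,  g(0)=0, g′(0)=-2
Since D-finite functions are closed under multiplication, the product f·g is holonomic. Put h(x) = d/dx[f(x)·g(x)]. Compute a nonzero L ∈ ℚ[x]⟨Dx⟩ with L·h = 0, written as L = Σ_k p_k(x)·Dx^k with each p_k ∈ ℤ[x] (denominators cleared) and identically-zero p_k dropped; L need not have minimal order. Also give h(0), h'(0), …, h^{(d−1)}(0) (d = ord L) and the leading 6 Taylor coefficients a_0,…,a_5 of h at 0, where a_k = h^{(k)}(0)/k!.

L = (144 + 896·x + 560·x^2 + 2304·x^3 + 1920·x^4 + 3328·x^5 + 256·x^7) + (132 + 304·x + 2252·x^2 + 4144·x^3 + 8896·x^4 + 5952·x^5 + 8960·x^6 + 192·x^7 + 896·x^8)·Dx + (72 + 376·x + 912·x^2 + 2808·x^3 + 3720·x^4 + 6288·x^5 + 3072·x^6 + 4368·x^7 + 192·x^8 + 512·x^9)·Dx^2 + (5 + 48·x + 178·x^2 + 416·x^3 + 729·x^4 + 720·x^5 + 1008·x^6 + 384·x^7 + 516·x^8 + 32·x^9 + 64·x^10)·Dx^3  (order 3).
h: a_k = 0, 16, -48, 160, -1840/3, 35728/15, …
ICs: h(0) = 0, h′(0) = 16, h′′(0) = -96.

f: a_k = 0, -4, 8, -64/3, 64, -1024/5, …
g: a_k = 0, -2, 0, 2/3, 0, -2/5, …
Product ⇒ symmetric product L₀, ord ≤ 4.
Derive L from L₀ (diff closure).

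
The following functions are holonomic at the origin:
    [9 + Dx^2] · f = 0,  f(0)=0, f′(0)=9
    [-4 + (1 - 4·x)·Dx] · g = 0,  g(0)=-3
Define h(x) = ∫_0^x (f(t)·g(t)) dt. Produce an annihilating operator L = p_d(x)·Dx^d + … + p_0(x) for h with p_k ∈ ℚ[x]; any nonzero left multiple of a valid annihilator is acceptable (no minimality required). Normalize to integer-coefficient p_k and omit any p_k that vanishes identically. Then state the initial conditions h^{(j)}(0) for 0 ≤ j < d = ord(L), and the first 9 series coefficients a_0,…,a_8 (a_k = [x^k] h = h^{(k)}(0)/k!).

L = (-9 + 36·x)·Dx + 8·Dx^2 + (-1 + 4·x)·Dx^3  (order 3).
h: a_k = 0, 0, -27/2, -36, -783/8, -1566/5, -83763/80, -251289/70, -56286549/4480, …
ICs: h(0) = 0, h′(0) = 0, h′′(0) = -27.

f: a_k = 0, 9, 0, -27/2, 0, 243/40, 0, -729/560, 0, …
g: a_k = -3, -12, -48, -192, -768, -3072, -12288, -49152, -196608, …
h₀=f·g: eliminate ⇒ L₀, order ≤ 2·1.
Integrate: L := L₀·Dx.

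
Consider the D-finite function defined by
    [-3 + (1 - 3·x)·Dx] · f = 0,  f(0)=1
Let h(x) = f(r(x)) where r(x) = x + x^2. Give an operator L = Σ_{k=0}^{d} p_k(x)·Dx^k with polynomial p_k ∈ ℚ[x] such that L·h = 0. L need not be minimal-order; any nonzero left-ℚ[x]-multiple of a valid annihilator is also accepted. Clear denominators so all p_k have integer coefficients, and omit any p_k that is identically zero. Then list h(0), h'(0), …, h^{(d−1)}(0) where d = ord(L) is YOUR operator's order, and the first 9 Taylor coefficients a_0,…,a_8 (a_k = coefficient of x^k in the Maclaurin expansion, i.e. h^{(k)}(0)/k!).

f: a_k = 1, 3, 9, 27, 81, 243, 729, 2187, 6561, …
Change of var in L_f (x↦r) gives L₀.
L = (3 + 6·x) + (-1 + 3·x + 3·x^2)·Dx  (order 1).
h: a_k = 1, 3, 12, 45, 171, 648, 2457, 9315, 35316, …
ICs: h(0) = 1.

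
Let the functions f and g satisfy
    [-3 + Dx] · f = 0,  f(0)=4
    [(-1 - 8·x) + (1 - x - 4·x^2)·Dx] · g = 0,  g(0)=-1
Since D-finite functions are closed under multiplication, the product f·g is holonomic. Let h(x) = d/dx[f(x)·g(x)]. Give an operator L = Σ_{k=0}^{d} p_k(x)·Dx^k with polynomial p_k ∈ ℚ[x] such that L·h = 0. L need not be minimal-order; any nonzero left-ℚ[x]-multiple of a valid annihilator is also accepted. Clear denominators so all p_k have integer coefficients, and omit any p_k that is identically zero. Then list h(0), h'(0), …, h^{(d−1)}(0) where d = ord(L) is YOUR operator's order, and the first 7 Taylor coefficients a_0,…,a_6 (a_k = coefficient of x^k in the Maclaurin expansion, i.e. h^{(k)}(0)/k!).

f: a_k = 4, 12, 18, 18, 27/2, 81/10, 81/20, …
g: a_k = -1, -1, -5, -9, -29, -65, -181, …
Product ⇒ symmetric product L₀, ord ≤ 1.
h=h₀': d/dx-closure on L₀ ⇒ L.
L = (25 + 48·x - 39·x^2 - 120·x^3 + 144·x^4) + (-4 - x + 33·x^2 + 8·x^3 - 48·x^4)·Dx  (order 1).
h: a_k = -16, -100, -396, -1382, -4408, -136059/10, -81141/2, …
ICs: h(0) = -16.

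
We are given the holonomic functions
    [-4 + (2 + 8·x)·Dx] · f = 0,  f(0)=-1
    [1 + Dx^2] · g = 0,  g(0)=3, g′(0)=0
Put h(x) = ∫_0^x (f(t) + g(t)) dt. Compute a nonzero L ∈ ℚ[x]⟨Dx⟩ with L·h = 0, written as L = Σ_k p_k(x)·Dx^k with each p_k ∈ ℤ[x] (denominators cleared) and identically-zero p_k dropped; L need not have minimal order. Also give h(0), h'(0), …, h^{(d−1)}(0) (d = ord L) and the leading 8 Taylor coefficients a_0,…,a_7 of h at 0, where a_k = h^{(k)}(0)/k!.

L = (-26 - 16·x - 32·x^2)·Dx + (-3 - 4·x + 48·x^2 + 64·x^3)·Dx^2 + (-26 - 16·x - 32·x^2)·Dx^3 + (-3 - 4·x + 48·x^2 + 64·x^3)·Dx^4  (order 4).
h: a_k = 0, 2, -1, 1/6, -1, 81/40, -14/3, 20159/1680, …
ICs: h(0) = 0, h′(0) = 2, h′′(0) = -2, h′′′(0) = 1.

f: a_k = -1, -2, 2, -4, 10, -28, 84, -264, …
g: a_k = 3, 0, -3/2, 0, 1/8, 0, -1/240, 0, …
L₀ := lclm(L_f,L_g); ord L₀ ≤ 1+2.
h=∫₀ˣh₀: take L = L₀·Dx.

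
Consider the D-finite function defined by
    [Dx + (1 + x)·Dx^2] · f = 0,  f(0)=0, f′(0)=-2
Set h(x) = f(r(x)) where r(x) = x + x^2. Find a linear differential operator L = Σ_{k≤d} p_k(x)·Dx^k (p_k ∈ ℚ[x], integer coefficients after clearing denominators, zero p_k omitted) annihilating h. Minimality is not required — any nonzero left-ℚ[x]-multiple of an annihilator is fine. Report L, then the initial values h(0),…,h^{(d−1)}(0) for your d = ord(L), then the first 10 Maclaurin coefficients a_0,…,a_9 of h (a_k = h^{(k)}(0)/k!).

L = (-1 + 2·x + 2·x^2)·Dx + (1 + 3·x + 3·x^2 + 2·x^3)·Dx^2  (order 2).
h: a_k = 0, -2, -1, 4/3, -1/2, -2/5, 2/3, -2/7, -1/4, 4/9, …
ICs: h(0) = 0, h′(0) = -2.

f: a_k = 0, -2, 1, -2/3, 1/2, -2/5, 1/3, -2/7, 1/4, -2/9, …
f∘r: x↦r, Dx↦Dx/r' in L_f ⇒ L₀.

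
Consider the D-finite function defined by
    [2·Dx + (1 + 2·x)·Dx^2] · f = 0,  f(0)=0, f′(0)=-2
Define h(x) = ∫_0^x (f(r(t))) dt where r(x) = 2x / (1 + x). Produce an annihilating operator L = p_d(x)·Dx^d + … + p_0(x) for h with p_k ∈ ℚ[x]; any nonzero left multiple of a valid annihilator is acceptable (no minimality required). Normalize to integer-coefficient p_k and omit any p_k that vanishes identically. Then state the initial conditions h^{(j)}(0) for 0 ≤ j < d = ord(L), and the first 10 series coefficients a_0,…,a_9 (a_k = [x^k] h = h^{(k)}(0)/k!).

L = (6 + 10·x)·Dx^2 + (1 + 6·x + 5·x^2)·Dx^3  (order 3).
h: a_k = 0, 0, -2, 4, -31/3, 156/5, -1562/15, 372, -19531/14, 16276/3, …
ICs: h(0) = 0, h′(0) = 0, h′′(0) = -4.

f: a_k = 0, -2, 2, -8/3, 4, -32/5, 32/3, -128/7, 32, -512/9, …
Substitute x→r, Dx→(1/r')Dx; clear ⇒ L₀.
Integrate: L := L₀·Dx.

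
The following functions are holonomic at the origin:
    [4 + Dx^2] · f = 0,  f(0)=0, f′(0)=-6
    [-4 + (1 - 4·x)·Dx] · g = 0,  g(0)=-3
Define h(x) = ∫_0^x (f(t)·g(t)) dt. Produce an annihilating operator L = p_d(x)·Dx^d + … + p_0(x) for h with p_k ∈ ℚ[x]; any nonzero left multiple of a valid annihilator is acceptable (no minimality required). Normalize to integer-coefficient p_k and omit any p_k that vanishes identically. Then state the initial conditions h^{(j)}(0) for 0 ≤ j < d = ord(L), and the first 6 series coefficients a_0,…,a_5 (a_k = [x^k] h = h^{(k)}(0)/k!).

f: a_k = 0, -6, 0, 4, 0, -4/5, …
g: a_k = -3, -12, -48, -192, -768, -3072, …
Product ⇒ symmetric product L₀, ord ≤ 2.
Integrate: L := L₀·Dx.
L = (-4 + 16·x)·Dx + 8·Dx^2 + (-1 + 4·x)·Dx^3  (order 3).
h: a_k = 0, 0, 9, 24, 69, 1104/5, …
ICs: h(0) = 0, h′(0) = 0, h′′(0) = 18.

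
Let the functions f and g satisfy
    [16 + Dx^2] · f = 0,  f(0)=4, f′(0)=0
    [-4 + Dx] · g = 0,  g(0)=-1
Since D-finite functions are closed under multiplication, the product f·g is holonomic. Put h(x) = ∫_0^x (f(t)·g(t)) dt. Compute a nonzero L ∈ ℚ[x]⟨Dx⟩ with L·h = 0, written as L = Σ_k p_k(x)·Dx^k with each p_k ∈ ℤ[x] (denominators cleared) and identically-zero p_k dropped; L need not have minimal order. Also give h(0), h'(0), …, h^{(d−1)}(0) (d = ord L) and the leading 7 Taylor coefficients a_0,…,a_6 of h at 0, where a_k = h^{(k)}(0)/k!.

L = 32·Dx - 8·Dx^2 + Dx^3  (order 3).
h: a_k = 0, -4, -8, 0, 64/3, 512/15, 1024/45, …
ICs: h(0) = 0, h′(0) = -4, h′′(0) = -16.

f: a_k = 4, 0, -32, 0, 128/3, 0, -1024/45, …
g: a_k = -1, -4, -8, -32/3, -32/3, -128/15, -256/45, …
h₀=f·g: eliminate ⇒ L₀, order ≤ 2·1.
h=∫₀ˣh₀: take L = L₀·Dx.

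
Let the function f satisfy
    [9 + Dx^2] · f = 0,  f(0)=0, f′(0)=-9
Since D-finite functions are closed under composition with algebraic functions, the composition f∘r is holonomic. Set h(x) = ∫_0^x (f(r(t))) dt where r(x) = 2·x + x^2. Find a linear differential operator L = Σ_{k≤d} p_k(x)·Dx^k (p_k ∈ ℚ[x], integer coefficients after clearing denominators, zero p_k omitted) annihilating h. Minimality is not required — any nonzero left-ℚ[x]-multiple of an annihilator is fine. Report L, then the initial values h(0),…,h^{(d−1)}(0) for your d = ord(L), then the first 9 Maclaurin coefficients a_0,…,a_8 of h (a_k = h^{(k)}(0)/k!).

L = (36 + 108·x + 108·x^2 + 36·x^3)·Dx - Dx^2 + (1 + x)·Dx^3  (order 3).
h: a_k = 0, 0, -9, -3, 27, 162/5, -189/10, -135/2, -5589/140, …
ICs: h(0) = 0, h′(0) = 0, h′′(0) = -18.

f: a_k = 0, -9, 0, 27/2, 0, -243/40, 0, 729/560, 0, …
Change of var in L_f (x↦r) gives L₀.
h=∫h₀ ⇒ L = L₀·Dx.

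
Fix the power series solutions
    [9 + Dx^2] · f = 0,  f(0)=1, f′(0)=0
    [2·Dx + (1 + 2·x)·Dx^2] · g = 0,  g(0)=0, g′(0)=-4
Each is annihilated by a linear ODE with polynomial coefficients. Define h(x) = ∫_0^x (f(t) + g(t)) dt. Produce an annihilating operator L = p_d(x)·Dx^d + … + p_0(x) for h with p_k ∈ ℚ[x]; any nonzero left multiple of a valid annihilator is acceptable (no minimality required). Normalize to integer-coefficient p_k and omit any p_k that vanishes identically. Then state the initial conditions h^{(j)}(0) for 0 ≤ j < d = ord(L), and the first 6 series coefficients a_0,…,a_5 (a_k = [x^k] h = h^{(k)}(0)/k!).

L = (594 + 648·x + 648·x^2)·Dx^2 + (153 + 630·x + 972·x^2 + 648·x^3)·Dx^3 + (66 + 72·x + 72·x^2)·Dx^4 + (17 + 70·x + 108·x^2 + 72·x^3)·Dx^5  (order 5).
h: a_k = 0, 1, -2, -1/6, -4/3, 91/40, …
ICs: h(0) = 0, h′(0) = 1, h′′(0) = -4, h′′′(0) = -1, h′′′′(0) = -32.

f: a_k = 1, 0, -9/2, 0, 27/8, 0, …
g: a_k = 0, -4, 4, -16/3, 8, -64/5, …
Weyl lclm of L_f,L_g ⇒ L₀ (ord ≤ 4).
∫: right-multiply L₀ by Dx.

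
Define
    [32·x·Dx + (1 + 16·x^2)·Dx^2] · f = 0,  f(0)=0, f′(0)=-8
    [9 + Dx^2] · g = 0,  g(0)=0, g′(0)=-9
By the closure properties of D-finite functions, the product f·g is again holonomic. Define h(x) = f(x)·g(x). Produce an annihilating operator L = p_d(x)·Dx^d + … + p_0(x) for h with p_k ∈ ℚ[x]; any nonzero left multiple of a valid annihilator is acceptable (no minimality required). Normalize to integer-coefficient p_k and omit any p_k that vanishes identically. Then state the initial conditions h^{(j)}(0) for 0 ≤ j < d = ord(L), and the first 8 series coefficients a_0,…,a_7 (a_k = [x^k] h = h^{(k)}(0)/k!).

f: a_k = 0, -8, 0, 128/3, 0, -2048/5, 0, 32768/7, …
g: a_k = 0, -9, 0, 27/2, 0, -243/40, 0, 729/560, …
h₀=f·g: eliminate ⇒ L₀, order ≤ 2·2.
L = (16425 + 696384·x^2 + 2778624·x^4 + 11943936·x^6 + 47775744·x^8) + (23616·x + 543744·x^3 + 3981312·x^5 + 21233664·x^7)·Dx + (2050 + 87168·x^2 + 470016·x^4 + 2654208·x^6 + 10616832·x^8)·Dx^2 + (2624·x + 60416·x^3 + 442368·x^5 + 2359296·x^7)·Dx^3 + (25 + 1088·x^2 + 17920·x^4 + 147456·x^6 + 589824·x^8)·Dx^4  (order 4).
h: a_k = 0, 0, 72, 0, -492, 0, 4311, 0, …
ICs: h(0) = 0, h′(0) = 0, h′′(0) = 144, h′′′(0) = 0.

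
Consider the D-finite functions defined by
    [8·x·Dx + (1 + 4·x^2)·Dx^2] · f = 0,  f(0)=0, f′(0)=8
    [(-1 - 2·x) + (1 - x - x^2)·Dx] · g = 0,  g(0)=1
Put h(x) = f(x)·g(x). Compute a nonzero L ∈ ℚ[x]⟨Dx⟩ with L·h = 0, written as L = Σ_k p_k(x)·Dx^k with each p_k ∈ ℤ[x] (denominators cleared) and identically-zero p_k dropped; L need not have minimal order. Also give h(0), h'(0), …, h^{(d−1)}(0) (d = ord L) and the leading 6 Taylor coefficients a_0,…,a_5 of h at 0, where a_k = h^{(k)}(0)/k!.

L = (2 + 8·x + 24·x^2) + (2 - 4·x + 16·x^2 + 24·x^3)·Dx + (-1 + x - 3·x^2 + 4·x^3 + 4·x^4)·Dx^2  (order 2).
h: a_k = 0, 8, 8, 16/3, 40/3, 664/15, …
ICs: h(0) = 0, h′(0) = 8.

f: a_k = 0, 8, 0, -32/3, 0, 128/5, …
g: a_k = 1, 1, 2, 3, 5, 8, …
Product ⇒ symmetric product L₀, ord ≤ 2.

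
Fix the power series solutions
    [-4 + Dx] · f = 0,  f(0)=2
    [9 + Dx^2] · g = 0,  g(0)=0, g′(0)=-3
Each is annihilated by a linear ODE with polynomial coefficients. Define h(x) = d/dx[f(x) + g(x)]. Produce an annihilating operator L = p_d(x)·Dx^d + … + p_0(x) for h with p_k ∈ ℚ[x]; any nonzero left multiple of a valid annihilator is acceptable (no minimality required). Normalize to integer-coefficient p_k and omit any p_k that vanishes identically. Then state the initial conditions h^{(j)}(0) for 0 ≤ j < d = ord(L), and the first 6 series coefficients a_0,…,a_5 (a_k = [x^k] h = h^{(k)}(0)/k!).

L = 36 - 9·Dx + 4·Dx^2 - Dx^3  (order 3).
h: a_k = 5, 32, 155/2, 256/3, 1805/24, 1024/15, …
ICs: h(0) = 5, h′(0) = 32, h′′(0) = 155.

f: a_k = 2, 8, 16, 64/3, 64/3, 256/15, …
g: a_k = 0, -3, 0, 9/2, 0, -81/40, …
h₀=f+g: left-lcm gives L₀, ord ≤ 3.
h₀' ⇒ L via d/dx closure of L₀.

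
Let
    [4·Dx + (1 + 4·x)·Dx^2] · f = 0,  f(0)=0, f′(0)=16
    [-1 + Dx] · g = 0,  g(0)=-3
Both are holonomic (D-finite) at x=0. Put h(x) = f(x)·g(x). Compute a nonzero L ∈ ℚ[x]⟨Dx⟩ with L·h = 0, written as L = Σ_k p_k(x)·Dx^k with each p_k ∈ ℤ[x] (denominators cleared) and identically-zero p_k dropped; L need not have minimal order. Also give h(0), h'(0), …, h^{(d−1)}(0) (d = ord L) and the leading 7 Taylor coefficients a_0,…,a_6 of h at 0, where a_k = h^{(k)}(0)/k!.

f: a_k = 0, 16, -32, 256/3, -256, 4096/5, -8192/3, …
g: a_k = -3, -3, -3/2, -1/2, -1/8, -1/40, -1/240, …
Sym-product of L_f,L_g gives L₀ (≤ ord 2).
L = (-3 + 4·x) + (2 - 8·x)·Dx + (1 + 4·x)·Dx^2  (order 2).
h: a_k = 0, -48, 48, -184, 552, -9018/5, 18238/3, …
ICs: h(0) = 0, h′(0) = -48.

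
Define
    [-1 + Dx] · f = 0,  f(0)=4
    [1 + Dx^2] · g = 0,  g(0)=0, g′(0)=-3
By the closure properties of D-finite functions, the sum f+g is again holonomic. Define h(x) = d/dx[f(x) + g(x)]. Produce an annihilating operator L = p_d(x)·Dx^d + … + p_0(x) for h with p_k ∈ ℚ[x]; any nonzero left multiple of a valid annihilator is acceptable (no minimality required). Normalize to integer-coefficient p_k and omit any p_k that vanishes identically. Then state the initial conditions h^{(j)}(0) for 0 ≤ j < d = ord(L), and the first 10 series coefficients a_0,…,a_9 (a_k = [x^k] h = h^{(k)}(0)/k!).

L = 1 - Dx + Dx^2 - Dx^3  (order 3).
h: a_k = 1, 4, 7/2, 2/3, 1/24, 1/30, 7/720, 1/1260, 1/40320, 1/90720, …
ICs: h(0) = 1, h′(0) = 4, h′′(0) = 7.

f: a_k = 4, 4, 2, 2/3, 1/6, 1/30, 1/180, 1/1260, 1/10080, 1/90720, …
g: a_k = 0, -3, 0, 1/2, 0, -1/40, 0, 1/1680, 0, -1/120960, …
f+g: L₀ = lclm(L_f,L_g), ord ≤ 1+2.
Differentiate: ansatz ord ≤ ord L₀ ⇒ L.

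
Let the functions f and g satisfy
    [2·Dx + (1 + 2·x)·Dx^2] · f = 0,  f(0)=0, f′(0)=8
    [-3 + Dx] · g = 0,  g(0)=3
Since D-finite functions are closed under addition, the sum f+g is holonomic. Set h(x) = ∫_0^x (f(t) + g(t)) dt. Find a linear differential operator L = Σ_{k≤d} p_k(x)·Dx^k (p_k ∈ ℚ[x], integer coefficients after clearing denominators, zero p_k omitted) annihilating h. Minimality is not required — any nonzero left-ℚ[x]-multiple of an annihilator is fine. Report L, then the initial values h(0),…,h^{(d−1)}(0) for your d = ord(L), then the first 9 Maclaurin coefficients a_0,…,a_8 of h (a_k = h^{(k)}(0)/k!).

L = (-42 - 36·x)·Dx^2 + (-1 - 36·x - 36·x^2)·Dx^3 + (5 + 16·x + 12·x^2)·Dx^4  (order 4).
h: a_k = 0, 3, 17/2, 11/6, 145/24, -47/40, 1267/240, -9511/1680, 41689/4480, …
ICs: h(0) = 0, h′(0) = 3, h′′(0) = 17, h′′′(0) = 11.

f: a_k = 0, 8, -8, 32/3, -16, 128/5, -128/3, 512/7, -128, …
g: a_k = 3, 9, 27/2, 27/2, 81/8, 243/40, 243/80, 729/560, 2187/4480, …
h₀=f+g: left-lcm gives L₀, ord ≤ 3.
h=∫₀ˣh₀: take L = L₀·Dx.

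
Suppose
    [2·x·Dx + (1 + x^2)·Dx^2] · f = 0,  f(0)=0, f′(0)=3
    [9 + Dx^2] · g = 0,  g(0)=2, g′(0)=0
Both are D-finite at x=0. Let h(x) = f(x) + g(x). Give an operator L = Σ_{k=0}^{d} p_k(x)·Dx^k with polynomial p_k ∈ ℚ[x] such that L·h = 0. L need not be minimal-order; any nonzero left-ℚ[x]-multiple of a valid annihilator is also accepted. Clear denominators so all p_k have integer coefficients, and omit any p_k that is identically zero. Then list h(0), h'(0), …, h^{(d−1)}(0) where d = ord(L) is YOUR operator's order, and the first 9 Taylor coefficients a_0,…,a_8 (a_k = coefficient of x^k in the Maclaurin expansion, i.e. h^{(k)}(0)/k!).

L = (-54·x + 540·x^3 + 162·x^5)·Dx + (63 + 279·x^2 + 297·x^4 + 81·x^6)·Dx^2 + (-6·x + 60·x^3 + 18·x^5)·Dx^3 + (7 + 31·x^2 + 33·x^4 + 9·x^6)·Dx^4  (order 4).
h: a_k = 2, 3, -9, -1, 27/4, 3/5, -81/40, -3/7, 729/2240, …
ICs: h(0) = 2, h′(0) = 3, h′′(0) = -18, h′′′(0) = -6.

f: a_k = 0, 3, 0, -1, 0, 3/5, 0, -3/7, 0, …
g: a_k = 2, 0, -9, 0, 27/4, 0, -81/40, 0, 729/2240, …
h₀=f+g: left-lcm gives L₀, ord ≤ 4.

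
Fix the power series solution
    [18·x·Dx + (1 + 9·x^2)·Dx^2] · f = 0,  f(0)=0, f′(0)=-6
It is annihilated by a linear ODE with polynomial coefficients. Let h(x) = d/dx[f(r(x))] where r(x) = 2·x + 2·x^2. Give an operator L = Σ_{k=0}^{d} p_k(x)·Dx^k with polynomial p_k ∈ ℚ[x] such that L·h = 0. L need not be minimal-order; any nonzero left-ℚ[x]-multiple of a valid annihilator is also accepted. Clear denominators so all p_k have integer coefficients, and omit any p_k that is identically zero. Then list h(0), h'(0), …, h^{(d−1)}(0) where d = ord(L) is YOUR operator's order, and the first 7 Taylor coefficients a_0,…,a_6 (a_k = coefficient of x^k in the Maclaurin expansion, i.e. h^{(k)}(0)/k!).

L = (-2 + 72·x + 288·x^2 + 432·x^3 + 216·x^4) + (1 + 2·x + 36·x^2 + 144·x^3 + 180·x^4 + 72·x^5)·Dx  (order 1).
h: a_k = -12, -24, 432, 1728, -13392, -92448, 342144, …
ICs: h(0) = -12.

f: a_k = 0, -6, 0, 18, 0, -486/5, 0, …
f∘r: x↦r, Dx↦Dx/r' in L_f ⇒ L₀.
Differentiate: ansatz ord ≤ ord L₀ ⇒ L.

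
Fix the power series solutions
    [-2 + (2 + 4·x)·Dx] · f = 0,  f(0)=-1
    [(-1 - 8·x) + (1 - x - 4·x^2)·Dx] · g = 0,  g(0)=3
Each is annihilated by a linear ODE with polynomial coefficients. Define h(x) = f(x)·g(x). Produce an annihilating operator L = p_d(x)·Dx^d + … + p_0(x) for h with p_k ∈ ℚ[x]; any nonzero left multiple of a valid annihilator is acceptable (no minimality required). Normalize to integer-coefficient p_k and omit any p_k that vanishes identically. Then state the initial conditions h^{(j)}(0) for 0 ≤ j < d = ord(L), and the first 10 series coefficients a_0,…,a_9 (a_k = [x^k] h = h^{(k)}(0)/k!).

f: a_k = -1, -1, 1/2, -1/2, 5/8, -7/8, 21/16, -33/16, 429/128, -715/128, …
g: a_k = 3, 3, 15, 27, 87, 195, 543, 1323, 3495, 8787, …
Sym-product of L_f,L_g gives L₀ (≤ ord 1).
L = (2 + 9·x + 12·x^2) + (-1 - x + 6·x^2 + 8·x^3)·Dx  (order 1).
h: a_k = -3, -6, -33/2, -42, -849/8, -1107/4, -11157/16, -3621/2, -587481/128, -758301/64, …
ICs: h(0) = -3.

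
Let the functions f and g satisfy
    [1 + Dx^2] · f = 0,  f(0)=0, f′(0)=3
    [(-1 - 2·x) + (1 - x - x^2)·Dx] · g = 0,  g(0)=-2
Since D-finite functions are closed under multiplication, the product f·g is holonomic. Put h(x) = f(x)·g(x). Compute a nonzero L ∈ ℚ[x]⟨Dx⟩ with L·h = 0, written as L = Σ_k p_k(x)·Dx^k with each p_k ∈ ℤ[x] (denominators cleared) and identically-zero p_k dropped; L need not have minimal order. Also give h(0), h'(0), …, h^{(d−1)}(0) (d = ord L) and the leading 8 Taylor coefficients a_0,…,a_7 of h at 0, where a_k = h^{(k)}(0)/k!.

L = (1 + x + x^2) + (2 + 4·x)·Dx + (-1 + x + x^2)·Dx^2  (order 2).
h: a_k = 0, -6, -6, -11, -17, -561/20, -901/20, -61403/840, …
ICs: h(0) = 0, h′(0) = -6.

f: a_k = 0, 3, 0, -1/2, 0, 1/40, 0, -1/1680, …
g: a_k = -2, -2, -4, -6, -10, -16, -26, -42, …
Product ⇒ symmetric product L₀, ord ≤ 2.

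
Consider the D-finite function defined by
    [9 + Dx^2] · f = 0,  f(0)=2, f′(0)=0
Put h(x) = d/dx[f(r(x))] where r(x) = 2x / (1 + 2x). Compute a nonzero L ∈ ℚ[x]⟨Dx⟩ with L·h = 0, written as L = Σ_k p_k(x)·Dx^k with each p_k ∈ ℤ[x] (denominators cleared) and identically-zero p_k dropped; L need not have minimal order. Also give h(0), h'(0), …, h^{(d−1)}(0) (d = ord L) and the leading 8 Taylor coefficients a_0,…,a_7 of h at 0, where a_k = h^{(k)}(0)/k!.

L = (60 + 96·x + 96·x^2) + (12 + 72·x + 144·x^2 + 96·x^3)·Dx + (1 + 8·x + 24·x^2 + 32·x^3 + 16·x^4)·Dx^2  (order 2).
h: a_k = 0, -72, 432, -1296, 1440, 39312/5, -308448/5, 9393696/35, …
ICs: h(0) = 0, h′(0) = -72.

f: a_k = 2, 0, -9, 0, 27/4, 0, -81/40, 0, …
Change of var in L_f (x↦r) gives L₀.
h₀' ⇒ L via d/dx closure of L₀.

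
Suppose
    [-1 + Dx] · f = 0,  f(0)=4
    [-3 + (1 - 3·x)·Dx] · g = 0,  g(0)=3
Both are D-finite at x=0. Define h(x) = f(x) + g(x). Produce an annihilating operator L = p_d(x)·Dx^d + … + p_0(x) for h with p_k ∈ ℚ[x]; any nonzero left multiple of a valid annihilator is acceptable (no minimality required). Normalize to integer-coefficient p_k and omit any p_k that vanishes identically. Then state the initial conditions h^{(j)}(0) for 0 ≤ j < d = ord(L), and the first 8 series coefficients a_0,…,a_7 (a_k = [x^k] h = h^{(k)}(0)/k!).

L = (15 + 9·x) + (-17 - 6·x + 9·x^2)·Dx + (2 - 3·x - 9·x^2)·Dx^2  (order 2).
h: a_k = 7, 13, 29, 245/3, 1459/6, 21871/30, 393661/180, 8266861/1260, …
ICs: h(0) = 7, h′(0) = 13.

f: a_k = 4, 4, 2, 2/3, 1/6, 1/30, 1/180, 1/1260, …
g: a_k = 3, 9, 27, 81, 243, 729, 2187, 6561, …
Weyl lclm of L_f,L_g ⇒ L₀ (ord ≤ 2).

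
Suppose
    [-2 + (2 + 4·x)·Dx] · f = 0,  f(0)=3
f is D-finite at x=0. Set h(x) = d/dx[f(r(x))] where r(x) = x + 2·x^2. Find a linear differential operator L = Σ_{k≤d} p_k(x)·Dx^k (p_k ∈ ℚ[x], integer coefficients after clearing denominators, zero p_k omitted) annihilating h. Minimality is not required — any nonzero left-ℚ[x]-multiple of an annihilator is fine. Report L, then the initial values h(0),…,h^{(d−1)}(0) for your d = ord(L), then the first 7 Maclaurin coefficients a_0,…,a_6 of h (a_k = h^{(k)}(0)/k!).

f: a_k = 3, 3, -3/2, 3/2, -15/8, 21/8, -63/16, …
Change of var in L_f (x↦r) gives L₀.
h₀' ⇒ L via d/dx closure of L₀.
L = 3 + (-1 - 6·x - 12·x^2 - 16·x^3)·Dx  (order 1).
h: a_k = 3, 9, -27/2, 9/2, 225/8, -513/8, 441/16, …
ICs: h(0) = 3.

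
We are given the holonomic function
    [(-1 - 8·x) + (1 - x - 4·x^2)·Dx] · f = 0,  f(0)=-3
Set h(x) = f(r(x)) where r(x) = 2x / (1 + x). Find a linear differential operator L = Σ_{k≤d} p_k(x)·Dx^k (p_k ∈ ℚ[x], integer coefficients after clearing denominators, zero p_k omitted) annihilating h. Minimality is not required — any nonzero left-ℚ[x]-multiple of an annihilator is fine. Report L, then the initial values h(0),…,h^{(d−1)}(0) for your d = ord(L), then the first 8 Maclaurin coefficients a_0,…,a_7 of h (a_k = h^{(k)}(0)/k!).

L = (2 + 34·x) + (-1 - x + 17·x^2 + 17·x^3)·Dx  (order 1).
h: a_k = -3, -6, -54, -102, -918, -1734, -15606, -29478, …
ICs: h(0) = -3.

f: a_k = -3, -3, -15, -27, -87, -195, -543, -1323, …
f∘r: x↦r, Dx↦Dx/r' in L_f ⇒ L₀.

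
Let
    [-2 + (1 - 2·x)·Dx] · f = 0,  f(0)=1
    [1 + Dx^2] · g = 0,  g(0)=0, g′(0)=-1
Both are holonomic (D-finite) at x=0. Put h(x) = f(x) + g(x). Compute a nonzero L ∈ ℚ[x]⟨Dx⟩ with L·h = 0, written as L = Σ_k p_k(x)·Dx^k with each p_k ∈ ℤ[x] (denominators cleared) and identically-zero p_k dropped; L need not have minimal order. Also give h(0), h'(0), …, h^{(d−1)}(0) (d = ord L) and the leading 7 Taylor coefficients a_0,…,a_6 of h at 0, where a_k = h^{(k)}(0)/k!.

L = (50 - 8·x + 8·x^2) + (-9 + 22·x - 12·x^2 + 8·x^3)·Dx + (50 - 8·x + 8·x^2)·Dx^2 + (-9 + 22·x - 12·x^2 + 8·x^3)·Dx^3  (order 3).
h: a_k = 1, 1, 4, 49/6, 16, 3839/120, 64, …
ICs: h(0) = 1, h′(0) = 1, h′′(0) = 8.

f: a_k = 1, 2, 4, 8, 16, 32, 64, …
g: a_k = 0, -1, 0, 1/6, 0, -1/120, 0, …
Sum ⇒ L₀ = lclm(L_f,L_g) in ℚ(x)⟨Dx⟩.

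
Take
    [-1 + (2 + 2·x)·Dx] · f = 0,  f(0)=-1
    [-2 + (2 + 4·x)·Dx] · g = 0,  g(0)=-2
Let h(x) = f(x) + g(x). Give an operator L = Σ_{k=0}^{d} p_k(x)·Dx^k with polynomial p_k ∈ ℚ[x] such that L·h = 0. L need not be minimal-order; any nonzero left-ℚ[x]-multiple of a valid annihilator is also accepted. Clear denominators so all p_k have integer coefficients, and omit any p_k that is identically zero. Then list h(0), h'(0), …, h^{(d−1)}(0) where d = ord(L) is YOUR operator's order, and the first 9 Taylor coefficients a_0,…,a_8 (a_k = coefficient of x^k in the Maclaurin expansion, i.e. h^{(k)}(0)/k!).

f: a_k = -1, -1/2, 1/8, -1/16, 5/128, -7/256, 21/1024, -33/2048, 429/32768, …
g: a_k = -2, -2, 1, -1, 5/4, -7/4, 21/8, -33/8, 429/64, …
Weyl lclm of L_f,L_g ⇒ L₀ (ord ≤ 2).
L = -1 + (3 + 4·x)·Dx + (2 + 6·x + 4·x^2)·Dx^2  (order 2).
h: a_k = -3, -5/2, 9/8, -17/16, 165/128, -455/256, 2709/1024, -8481/2048, 220077/32768, …
ICs: h(0) = -3, h′(0) = -5/2.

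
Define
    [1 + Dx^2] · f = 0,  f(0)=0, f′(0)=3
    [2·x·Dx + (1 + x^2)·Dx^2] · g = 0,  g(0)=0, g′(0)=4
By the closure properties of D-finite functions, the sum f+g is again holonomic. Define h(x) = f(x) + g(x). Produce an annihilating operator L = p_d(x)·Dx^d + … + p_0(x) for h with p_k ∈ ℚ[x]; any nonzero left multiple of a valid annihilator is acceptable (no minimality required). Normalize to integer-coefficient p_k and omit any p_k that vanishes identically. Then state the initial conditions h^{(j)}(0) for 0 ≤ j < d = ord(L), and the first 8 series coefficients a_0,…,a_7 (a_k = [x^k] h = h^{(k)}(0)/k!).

L = (-22·x + 28·x^3 + 2·x^5)·Dx + (-1 + 7·x^2 + 9·x^4 + x^6)·Dx^2 + (-22·x + 28·x^3 + 2·x^5)·Dx^3 + (-1 + 7·x^2 + 9·x^4 + x^6)·Dx^4  (order 4).
h: a_k = 0, 7, 0, -11/6, 0, 33/40, 0, -961/1680, …
ICs: h(0) = 0, h′(0) = 7, h′′(0) = 0, h′′′(0) = -11.

f: a_k = 0, 3, 0, -1/2, 0, 1/40, 0, -1/1680, …
g: a_k = 0, 4, 0, -4/3, 0, 4/5, 0, -4/7, …
Sum ⇒ L₀ = lclm(L_f,L_g) in ℚ(x)⟨Dx⟩.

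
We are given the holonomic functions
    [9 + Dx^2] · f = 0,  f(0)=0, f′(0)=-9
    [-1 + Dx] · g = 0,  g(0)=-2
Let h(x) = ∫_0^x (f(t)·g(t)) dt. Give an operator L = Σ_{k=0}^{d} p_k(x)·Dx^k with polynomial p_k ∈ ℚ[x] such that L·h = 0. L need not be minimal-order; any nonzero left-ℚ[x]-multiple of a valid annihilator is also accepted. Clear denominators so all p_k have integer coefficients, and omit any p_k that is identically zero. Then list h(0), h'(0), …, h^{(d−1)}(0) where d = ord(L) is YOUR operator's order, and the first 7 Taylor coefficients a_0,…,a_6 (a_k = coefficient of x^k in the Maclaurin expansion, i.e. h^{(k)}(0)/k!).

L = 10·Dx - 2·Dx^2 + Dx^3  (order 3).
h: a_k = 0, 0, 9, 6, -9/2, -24/5, -1/10, …
ICs: h(0) = 0, h′(0) = 0, h′′(0) = 18.

f: a_k = 0, -9, 0, 27/2, 0, -243/40, 0, …
g: a_k = -2, -2, -1, -1/3, -1/12, -1/60, -1/360, …
Product ⇒ symmetric product L₀, ord ≤ 2.
Integrate: L := L₀·Dx.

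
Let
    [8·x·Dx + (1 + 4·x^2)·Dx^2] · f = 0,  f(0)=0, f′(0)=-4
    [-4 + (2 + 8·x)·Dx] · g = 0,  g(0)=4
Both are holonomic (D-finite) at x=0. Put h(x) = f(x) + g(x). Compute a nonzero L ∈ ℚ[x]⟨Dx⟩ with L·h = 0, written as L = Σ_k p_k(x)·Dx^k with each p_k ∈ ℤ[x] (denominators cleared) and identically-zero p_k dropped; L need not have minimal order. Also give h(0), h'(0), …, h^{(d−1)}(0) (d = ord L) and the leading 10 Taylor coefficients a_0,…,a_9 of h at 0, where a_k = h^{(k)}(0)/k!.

f: a_k = 0, -4, 0, 16/3, 0, -64/5, 0, 256/7, 0, -1024/9, …
g: a_k = 4, 8, -8, 16, -40, 112, -336, 1056, -3432, 11440, …
L₀ := lclm(L_f,L_g); ord L₀ ≤ 2+1.
L = (-8 - 80·x + 96·x^2 + 192·x^3)·Dx + (-10 - 32·x - 64·x^2 + 384·x^3 + 672·x^4)·Dx^2 + (-1 + 24·x^2 + 48·x^3 + 112·x^4 + 192·x^5)·Dx^3  (order 3).
h: a_k = 4, 4, -8, 64/3, -40, 496/5, -336, 7648/7, -3432, 101936/9, …
ICs: h(0) = 4, h′(0) = 4, h′′(0) = -16.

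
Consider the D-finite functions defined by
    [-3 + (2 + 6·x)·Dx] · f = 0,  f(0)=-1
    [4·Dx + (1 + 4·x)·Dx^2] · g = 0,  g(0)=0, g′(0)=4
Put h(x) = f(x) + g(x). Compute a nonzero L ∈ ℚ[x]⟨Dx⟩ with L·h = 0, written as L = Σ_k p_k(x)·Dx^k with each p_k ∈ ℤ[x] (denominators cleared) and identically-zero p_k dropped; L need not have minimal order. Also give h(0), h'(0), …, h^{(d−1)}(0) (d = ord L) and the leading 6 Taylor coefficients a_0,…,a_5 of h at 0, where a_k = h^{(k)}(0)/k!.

f: a_k = -1, -3/2, 9/8, -27/16, 405/128, -1701/256, …
g: a_k = 0, 4, -8, 64/3, -64, 1024/5, …
L₀ := lclm(L_f,L_g); ord L₀ ≤ 1+2.
L = (84 + 144·x)·Dx + (101 + 552·x + 720·x^2)·Dx^2 + (10 + 94·x + 288·x^2 + 288·x^3)·Dx^3  (order 3).
h: a_k = -1, 5/2, -55/8, 943/48, -7787/128, 253639/1280, …
ICs: h(0) = -1, h′(0) = 5/2, h′′(0) = -55/4.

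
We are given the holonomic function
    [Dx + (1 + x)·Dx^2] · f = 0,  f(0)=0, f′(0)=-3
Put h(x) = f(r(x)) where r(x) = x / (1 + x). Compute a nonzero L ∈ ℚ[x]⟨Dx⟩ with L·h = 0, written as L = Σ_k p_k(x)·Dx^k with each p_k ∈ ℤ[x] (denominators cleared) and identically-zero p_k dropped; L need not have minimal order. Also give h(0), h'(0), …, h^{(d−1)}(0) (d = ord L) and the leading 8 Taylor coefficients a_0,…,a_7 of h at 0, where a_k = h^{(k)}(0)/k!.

f: a_k = 0, -3, 3/2, -1, 3/4, -3/5, 1/2, -3/7, …
L₀ from L_f via x↦r, Dx↦r'^{-1}Dx.
L = (3 + 4·x)·Dx + (1 + 3·x + 2·x^2)·Dx^2  (order 2).
h: a_k = 0, -3, 9/2, -7, 45/4, -93/5, 63/2, -381/7, …
ICs: h(0) = 0, h′(0) = -3.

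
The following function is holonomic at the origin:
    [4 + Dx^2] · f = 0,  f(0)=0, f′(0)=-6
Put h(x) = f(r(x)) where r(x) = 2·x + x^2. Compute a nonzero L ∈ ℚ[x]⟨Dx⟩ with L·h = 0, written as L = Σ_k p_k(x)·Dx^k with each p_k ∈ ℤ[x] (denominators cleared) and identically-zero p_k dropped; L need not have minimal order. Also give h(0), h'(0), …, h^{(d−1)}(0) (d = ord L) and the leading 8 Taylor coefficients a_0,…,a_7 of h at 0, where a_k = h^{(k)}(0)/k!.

f: a_k = 0, -6, 0, 4, 0, -4/5, 0, 8/105, …
L₀ from L_f via x↦r, Dx↦r'^{-1}Dx.
L = (16 + 48·x + 48·x^2 + 16·x^3) - Dx + (1 + x)·Dx^2  (order 2).
h: a_k = 0, -12, -6, 32, 48, -8/5, -60, -5696/105, …
ICs: h(0) = 0, h′(0) = -12.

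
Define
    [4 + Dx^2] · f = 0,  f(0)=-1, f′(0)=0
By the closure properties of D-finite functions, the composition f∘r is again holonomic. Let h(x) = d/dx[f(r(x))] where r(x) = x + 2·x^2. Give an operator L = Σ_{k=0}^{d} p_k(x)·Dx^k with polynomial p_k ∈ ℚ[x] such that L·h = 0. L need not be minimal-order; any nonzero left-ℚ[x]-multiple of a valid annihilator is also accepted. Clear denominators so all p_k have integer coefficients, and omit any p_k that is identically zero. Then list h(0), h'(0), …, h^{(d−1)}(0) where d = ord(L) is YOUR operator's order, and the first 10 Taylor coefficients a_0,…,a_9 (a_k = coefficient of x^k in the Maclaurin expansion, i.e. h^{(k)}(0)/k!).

f: a_k = -1, 0, 2, 0, -2/3, 0, 4/45, 0, -2/315, 0, …
h₀=f(r): pull back L_f along r ⇒ L₀.
h₀' ⇒ L via d/dx closure of L₀.
L = (52 + 64·x + 384·x^2 + 1024·x^3 + 1024·x^4) + (-12 - 48·x)·Dx + (1 + 8·x + 16·x^2)·Dx^2  (order 2).
h: a_k = 0, 4, 24, 88/3, -80/3, -1432/15, -2128/15, -13456/315, 4448/35, 584648/2835, …
ICs: h(0) = 0, h′(0) = 4.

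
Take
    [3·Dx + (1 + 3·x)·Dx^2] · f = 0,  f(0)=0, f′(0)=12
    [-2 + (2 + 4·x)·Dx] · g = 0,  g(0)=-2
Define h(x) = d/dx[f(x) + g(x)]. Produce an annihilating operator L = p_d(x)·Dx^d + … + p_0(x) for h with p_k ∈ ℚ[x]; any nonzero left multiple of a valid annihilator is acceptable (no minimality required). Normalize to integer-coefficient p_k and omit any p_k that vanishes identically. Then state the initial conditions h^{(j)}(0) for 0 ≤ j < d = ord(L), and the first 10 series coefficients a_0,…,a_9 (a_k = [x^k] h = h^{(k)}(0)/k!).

f: a_k = 0, 12, -18, 36, -81, 972/5, -486, 8748/7, -6561/2, 8748, …
g: a_k = -2, -2, 1, -1, 5/4, -7/4, 21/8, -33/8, 429/64, -715/64, …
h₀=f+g: left-lcm gives L₀, ord ≤ 3.
h=h₀': d/dx-closure on L₀ ⇒ L.
L = (18 + 18·x) + (30 + 108·x + 90·x^2)·Dx + (4 + 26·x + 54·x^2 + 36·x^3)·Dx^2  (order 2).
h: a_k = 10, -34, 105, -319, 3853/4, -11601/4, 69753/8, -209523/8, 5032413/64, -15104389/64, …
ICs: h(0) = 10, h′(0) = -34.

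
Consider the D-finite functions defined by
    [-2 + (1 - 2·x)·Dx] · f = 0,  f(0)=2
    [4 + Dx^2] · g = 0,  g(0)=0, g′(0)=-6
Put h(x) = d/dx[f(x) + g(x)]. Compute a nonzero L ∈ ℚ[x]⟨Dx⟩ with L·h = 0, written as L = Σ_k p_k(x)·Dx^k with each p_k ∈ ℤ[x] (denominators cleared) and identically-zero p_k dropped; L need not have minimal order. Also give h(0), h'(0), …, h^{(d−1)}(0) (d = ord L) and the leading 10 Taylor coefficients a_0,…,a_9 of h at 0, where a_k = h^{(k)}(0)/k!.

f: a_k = 2, 4, 8, 16, 32, 64, 128, 256, 512, 1024, …
g: a_k = 0, -6, 0, 4, 0, -4/5, 0, 8/105, 0, -4/945, …
h₀=f+g: left-lcm gives L₀, ord ≤ 3.
Differentiate: ansatz ord ≤ ord L₀ ⇒ L.
L = (208 - 64·x + 64·x^2) + (-28 + 72·x - 48·x^2 + 32·x^3)·Dx + (52 - 16·x + 16·x^2)·Dx^2 + (-7 + 18·x - 12·x^2 + 8·x^3)·Dx^3  (order 3).
h: a_k = -2, 16, 60, 128, 316, 768, 26888/15, 4096, 967676/105, 20480, …
ICs: h(0) = -2, h′(0) = 16, h′′(0) = 120.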